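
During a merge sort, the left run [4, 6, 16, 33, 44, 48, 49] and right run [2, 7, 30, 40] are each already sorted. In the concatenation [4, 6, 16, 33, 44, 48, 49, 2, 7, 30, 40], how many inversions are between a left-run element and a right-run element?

19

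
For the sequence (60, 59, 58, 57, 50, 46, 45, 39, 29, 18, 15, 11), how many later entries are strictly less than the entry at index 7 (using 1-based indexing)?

The element at index 7 is 45.
Elements after it: 39, 29, 18, 15, 11
Those smaller than 45: 39, 29, 18, 15, 11

5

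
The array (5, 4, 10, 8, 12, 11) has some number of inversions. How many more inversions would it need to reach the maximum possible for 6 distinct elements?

12

Maximum inversions for 6 distinct elements is C(6, 2) = 6·5/2 = 15.
Current inversions — for each element, count later smaller elements:
5: 1
4: 0
10: 1
8: 0
12: 1
11: 0
Current total: 1 + 0 + 1 + 0 + 1 + 0 = 3
Shortfall: 15 − 3 = 12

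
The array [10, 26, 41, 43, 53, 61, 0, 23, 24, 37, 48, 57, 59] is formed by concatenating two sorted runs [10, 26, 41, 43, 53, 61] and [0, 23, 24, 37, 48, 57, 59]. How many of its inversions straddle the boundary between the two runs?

24 cross-inversions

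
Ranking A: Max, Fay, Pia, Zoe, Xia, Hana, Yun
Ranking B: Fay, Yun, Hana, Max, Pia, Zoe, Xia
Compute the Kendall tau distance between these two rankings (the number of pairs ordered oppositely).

Assign each item its position (1..7) in the first ordering, then rewrite the second ordering as that position sequence:
positions: Max→1, Fay→2, Pia→3, Zoe→4, Xia→5, Hana→6, Yun→7
second ordering as positions: [2, 7, 6, 1, 3, 4, 5]
Discordant pairs = inversions in this position sequence.
2: 1 → 1
7: 6, 1, 3, 4, 5 → 5
6: 1, 3, 4, 5 → 4
1: 0
3: 0
4: 0
5: 0
Total: 1 + 5 + 4 + 0 + 0 + 0 + 0 = 10

10 discordant pairs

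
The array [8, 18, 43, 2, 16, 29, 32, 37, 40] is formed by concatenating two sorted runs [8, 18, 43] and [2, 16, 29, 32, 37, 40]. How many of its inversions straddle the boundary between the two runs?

There are 9 cross-inversions.

For each element r of the right run, count left-run elements greater than r:
r = 2: 8, 18, 43 → 3
r = 16: 18, 43 → 2
r = 29: 43 → 1
r = 32: 43 → 1
r = 37: 43 → 1
r = 40: 43 → 1
Cross-inversions: 3 + 2 + 1 + 1 + 1 + 1 = 9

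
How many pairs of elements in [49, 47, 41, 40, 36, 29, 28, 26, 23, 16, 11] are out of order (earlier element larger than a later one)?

There are 55 out-of-order pairs.

Element-by-element contributions:
49: 10
47: 9
41: 8
40: 7
36: 6
29: 5
28: 4
26: 3
23: 2
16: 1
11: 0
Sum: 10 + 9 + 8 + 7 + 6 + 5 + 4 + 3 + 2 + 1 + 0 = 55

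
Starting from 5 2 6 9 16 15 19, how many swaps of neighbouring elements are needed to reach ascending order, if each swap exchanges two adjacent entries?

2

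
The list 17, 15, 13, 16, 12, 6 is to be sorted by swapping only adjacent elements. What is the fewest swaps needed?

13

Each adjacent swap fixes exactly one inversion, so the minimum swap count equals the number of inversions.
Count inversions — for each element, later elements that are smaller:
17: 15, 13, 16, 12, 6 → 5
15: 13, 12, 6 → 3
13: 12, 6 → 2
16: 12, 6 → 2
12: 6 → 1
6: none → 0
Total inversions: 5 + 3 + 2 + 2 + 1 + 0 = 13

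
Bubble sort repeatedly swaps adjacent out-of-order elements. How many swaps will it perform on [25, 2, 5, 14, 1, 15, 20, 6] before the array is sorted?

Minimum adjacent swaps = number of inversions (each swap of adjacent out-of-order elements removes one inversion and no swap can remove more).
Count inversions — for each element, later elements that are smaller:
25: 2, 5, 14, 1, 15, 20, 6 → 7
2: 1 → 1
5: 1 → 1
14: 1, 6 → 2
1: none → 0
15: 6 → 1
20: 6 → 1
6: none → 0
Total inversions: 7 + 1 + 1 + 2 + 0 + 1 + 1 + 0 = 13

13 swaps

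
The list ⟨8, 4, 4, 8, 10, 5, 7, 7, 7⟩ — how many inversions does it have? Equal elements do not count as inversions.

There are 14 inversions.

For each element, count later entries that are smaller:
8 → 4, 4, 5, 7, 7, 7 → 6
4 → none → 0
4 → none → 0
8 → 5, 7, 7, 7 → 4
10 → 5, 7, 7, 7 → 4
5 → none → 0
7 → none → 0
7 → none → 0
7 → none → 0
Sum: 6 + 0 + 0 + 4 + 4 + 0 + 0 + 0 + 0 = 14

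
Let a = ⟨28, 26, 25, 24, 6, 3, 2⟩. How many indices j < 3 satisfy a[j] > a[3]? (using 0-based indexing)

The element at index 3 is 24.
Elements before it: 28, 26, 25
Those larger than 24: 28, 26, 25

3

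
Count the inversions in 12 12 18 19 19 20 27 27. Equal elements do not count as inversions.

Sweep left to right; for each value list the smaller values that follow it:
12 → none → 0
12 → none → 0
18 → none → 0
19 → none → 0
19 → none → 0
20 → none → 0
27 → none → 0
27 → none → 0
Sum: 0 + 0 + 0 + 0 + 0 + 0 + 0 + 0 = 0

Out-of-order pairs: 0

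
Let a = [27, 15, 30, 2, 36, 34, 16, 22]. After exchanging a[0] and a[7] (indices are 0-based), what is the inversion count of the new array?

Positions 0 and 7 hold 27 and 22; after swapping, the array is [22, 15, 30, 2, 36, 34, 16, 27].
Element-by-element contributions:
22 → 15, 2, 16 → 3
15 → 2 → 1
30 → 2, 16, 27 → 3
2 → none → 0
36 → 34, 16, 27 → 3
34 → 16, 27 → 2
16 → none → 0
27 → none → 0
Sum: 3 + 1 + 3 + 0 + 3 + 2 + 0 + 0 = 12

12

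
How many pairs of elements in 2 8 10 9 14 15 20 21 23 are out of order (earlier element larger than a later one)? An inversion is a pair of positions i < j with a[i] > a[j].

1 out-of-order pair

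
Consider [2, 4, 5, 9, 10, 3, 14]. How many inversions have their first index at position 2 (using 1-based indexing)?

1

The element at index 2 is 4.
Elements after it: 5, 9, 10, 3, 14
Those smaller than 4: 3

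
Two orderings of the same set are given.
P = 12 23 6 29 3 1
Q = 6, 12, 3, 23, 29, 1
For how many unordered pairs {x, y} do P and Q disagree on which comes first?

Disagreeing pairs: 4

Assign each item its position (1..6) in the first ordering, then rewrite the second ordering as that position sequence:
positions: 12→1, 23→2, 6→3, 29→4, 3→5, 1→6
second ordering as positions: [3, 1, 5, 2, 4, 6]
Discordant pairs = inversions in this position sequence.
3: 1, 2 → 2
1: 0
5: 2, 4 → 2
2: 0
4: 0
6: 0
Total: 2 + 0 + 2 + 0 + 0 + 0 = 4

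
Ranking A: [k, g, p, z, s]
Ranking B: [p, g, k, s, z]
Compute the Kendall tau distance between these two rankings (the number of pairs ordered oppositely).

4

Assign each item its position (1..5) in the first ordering, then rewrite the second ordering as that position sequence:
positions: k→1, g→2, p→3, z→4, s→5
second ordering as positions: [3, 2, 1, 5, 4]
Discordant pairs = inversions in this position sequence.
3: 2, 1 → 2
2: 1 → 1
1: 0
5: 4 → 1
4: 0
Total: 2 + 1 + 0 + 1 + 0 = 4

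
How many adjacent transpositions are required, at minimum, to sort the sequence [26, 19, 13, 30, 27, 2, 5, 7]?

The minimum number of adjacent swaps to sort an array equals its inversion count, since every such swap removes exactly one inversion.
Count inversions — for each element, later elements that are smaller:
26: 19, 13, 2, 5, 7 → 5
19: 13, 2, 5, 7 → 4
13: 2, 5, 7 → 3
30: 27, 2, 5, 7 → 4
27: 2, 5, 7 → 3
2: none → 0
5: none → 0
7: none → 0
Total inversions: 5 + 4 + 3 + 4 + 3 + 0 + 0 + 0 = 19

19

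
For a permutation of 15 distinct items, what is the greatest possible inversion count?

The maximum occurs when the array is in strictly decreasing order: every one of the C(15, 2) pairs is inverted.
C(15, 2) = 15·14/2 = 105

105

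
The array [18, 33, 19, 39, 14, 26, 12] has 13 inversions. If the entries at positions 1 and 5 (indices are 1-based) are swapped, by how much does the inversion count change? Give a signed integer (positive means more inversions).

-1

Positions 1 and 5 hold 18 and 14; after swapping, the array is [14, 33, 19, 39, 18, 26, 12].
Element-by-element contributions:
14 → 12 → 1
33 → 19, 18, 26, 12 → 4
19 → 18, 12 → 2
39 → 18, 26, 12 → 3
18 → 12 → 1
26 → 12 → 1
12 → none → 0
Sum: 1 + 4 + 2 + 3 + 1 + 1 + 0 = 12
Change: 12 − 13 = -1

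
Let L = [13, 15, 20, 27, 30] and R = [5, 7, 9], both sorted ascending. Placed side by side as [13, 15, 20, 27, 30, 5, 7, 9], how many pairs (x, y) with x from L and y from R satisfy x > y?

15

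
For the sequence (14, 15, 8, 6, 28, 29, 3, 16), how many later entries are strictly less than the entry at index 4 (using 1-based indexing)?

The element at index 4 is 6.
Elements after it: 28, 29, 3, 16
Those smaller than 6: 3

1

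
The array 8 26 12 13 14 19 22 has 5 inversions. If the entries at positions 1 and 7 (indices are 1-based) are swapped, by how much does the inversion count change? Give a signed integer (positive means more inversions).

+9

Positions 1 and 7 hold 8 and 22; after swapping, the array is [22, 26, 12, 13, 14, 19, 8].
For each element, count later entries that are smaller:
22: 5
26: 5
12: 1
13: 1
14: 1
19: 1
8: 0
Sum: 5 + 5 + 1 + 1 + 1 + 1 + 0 = 14
Change: 14 − 5 = +9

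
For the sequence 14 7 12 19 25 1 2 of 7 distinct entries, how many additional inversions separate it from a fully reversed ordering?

9

Maximum inversions for 7 distinct elements is C(7, 2) = 7·6/2 = 21.
Current inversions — for each element, count later smaller elements:
14: 4
7: 2
12: 2
19: 2
25: 2
1: 0
2: 0
Current total: 4 + 2 + 2 + 2 + 2 + 0 + 0 = 12
Shortfall: 21 − 12 = 9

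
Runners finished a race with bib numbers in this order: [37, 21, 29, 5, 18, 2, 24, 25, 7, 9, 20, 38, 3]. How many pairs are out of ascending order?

Element-by-element contributions:
37 → 21, 29, 5, 18, 2, 24, 25, 7, 9, 20, 3 → 11
21 → 5, 18, 2, 7, 9, 20, 3 → 7
29 → 5, 18, 2, 24, 25, 7, 9, 20, 3 → 9
5 → 2, 3 → 2
18 → 2, 7, 9, 3 → 4
2 → none → 0
24 → 7, 9, 20, 3 → 4
25 → 7, 9, 20, 3 → 4
7 → 3 → 1
9 → 3 → 1
20 → 3 → 1
38 → 3 → 1
3 → none → 0
Sum: 11 + 7 + 9 + 2 + 4 + 0 + 4 + 4 + 1 + 1 + 1 + 1 + 0 = 45

45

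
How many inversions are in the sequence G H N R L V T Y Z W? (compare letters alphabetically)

Count, for each position, how many later elements it exceeds:
G → none → 0
H → none → 0
N → L → 1
R → L → 1
L → none → 0
V → T → 1
T → none → 0
Y → W → 1
Z → W → 1
W → none → 0
Sum: 0 + 0 + 1 + 1 + 0 + 1 + 0 + 1 + 1 + 0 = 5

5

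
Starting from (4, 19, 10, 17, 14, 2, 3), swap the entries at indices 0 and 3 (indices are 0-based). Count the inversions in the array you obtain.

17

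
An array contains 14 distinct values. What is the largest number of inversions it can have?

91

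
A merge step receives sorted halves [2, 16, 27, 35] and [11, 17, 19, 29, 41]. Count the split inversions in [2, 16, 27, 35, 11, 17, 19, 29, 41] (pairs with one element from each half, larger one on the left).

Take each right-half value and tally the left-half values above it:
r = 11: 16, 27, 35 → 3
r = 17: 27, 35 → 2
r = 19: 27, 35 → 2
r = 29: 35 → 1
r = 41: none → 0
Cross-inversions: 3 + 2 + 2 + 1 + 0 = 8

8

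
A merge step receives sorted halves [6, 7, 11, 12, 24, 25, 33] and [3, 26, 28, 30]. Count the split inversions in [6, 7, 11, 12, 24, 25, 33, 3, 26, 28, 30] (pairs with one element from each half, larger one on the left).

For each element r of the right run, count left-run elements greater than r:
r = 3: 6, 7, 11, 12, 24, 25, 33 → 7
r = 26: 33 → 1
r = 28: 33 → 1
r = 30: 33 → 1
Cross-inversions: 7 + 1 + 1 + 1 = 10

10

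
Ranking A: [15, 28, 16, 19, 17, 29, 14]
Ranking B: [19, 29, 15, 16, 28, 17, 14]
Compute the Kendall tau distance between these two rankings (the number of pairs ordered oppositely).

Assign each item its position (1..7) in the first ordering, then rewrite the second ordering as that position sequence:
positions: 15→1, 28→2, 16→3, 19→4, 17→5, 29→6, 14→7
second ordering as positions: [4, 6, 1, 3, 2, 5, 7]
Discordant pairs = inversions in this position sequence.
4: 1, 3, 2 → 3
6: 1, 3, 2, 5 → 4
1: 0
3: 2 → 1
2: 0
5: 0
7: 0
Total: 3 + 4 + 0 + 1 + 0 + 0 + 0 = 8

8 discordant pairs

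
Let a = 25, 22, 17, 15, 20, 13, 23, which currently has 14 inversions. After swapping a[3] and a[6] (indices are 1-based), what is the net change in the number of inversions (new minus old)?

Positions 3 and 6 hold 17 and 13; after swapping, the array is [25, 22, 13, 15, 20, 17, 23].
For each element, count later entries that are smaller:
25 → 22, 13, 15, 20, 17, 23 → 6
22 → 13, 15, 20, 17 → 4
13 → none → 0
15 → none → 0
20 → 17 → 1
17 → none → 0
23 → none → 0
Sum: 6 + 4 + 0 + 0 + 1 + 0 + 0 = 11
Change: 11 − 14 = -3

-3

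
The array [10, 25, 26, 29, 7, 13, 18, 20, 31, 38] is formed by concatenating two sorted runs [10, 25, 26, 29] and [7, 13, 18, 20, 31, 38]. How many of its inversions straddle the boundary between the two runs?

Count, for every r in R, how many entries of L exceed r:
r = 7: 10, 25, 26, 29 → 4
r = 13: 25, 26, 29 → 3
r = 18: 25, 26, 29 → 3
r = 20: 25, 26, 29 → 3
r = 31: none → 0
r = 38: none → 0
Cross-inversions: 4 + 3 + 3 + 3 + 0 + 0 = 13

13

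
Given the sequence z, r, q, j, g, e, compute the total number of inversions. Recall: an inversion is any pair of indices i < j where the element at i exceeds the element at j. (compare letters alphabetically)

Count, for each position, how many later elements it exceeds:
z → r, q, j, g, e → 5
r → q, j, g, e → 4
q → j, g, e → 3
j → g, e → 2
g → e → 1
e → none → 0
Sum: 5 + 4 + 3 + 2 + 1 + 0 = 15

15 inversions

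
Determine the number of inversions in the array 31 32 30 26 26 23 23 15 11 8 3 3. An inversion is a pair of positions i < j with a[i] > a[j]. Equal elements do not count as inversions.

Sweep left to right; for each value list the smaller values that follow it:
31 → 30, 26, 26, 23, 23, 15, 11, 8, 3, 3 → 10
32 → 30, 26, 26, 23, 23, 15, 11, 8, 3, 3 → 10
30 → 26, 26, 23, 23, 15, 11, 8, 3, 3 → 9
26 → 23, 23, 15, 11, 8, 3, 3 → 7
26 → 23, 23, 15, 11, 8, 3, 3 → 7
23 → 15, 11, 8, 3, 3 → 5
23 → 15, 11, 8, 3, 3 → 5
15 → 11, 8, 3, 3 → 4
11 → 8, 3, 3 → 3
8 → 3, 3 → 2
3 → none → 0
3 → none → 0
Sum: 10 + 10 + 9 + 7 + 7 + 5 + 5 + 4 + 3 + 2 + 0 + 0 = 62

62 out-of-order pairs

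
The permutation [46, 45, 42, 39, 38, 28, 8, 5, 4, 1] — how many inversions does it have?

45 out-of-order pairs

For each element, count later entries that are smaller:
46: 9
45: 8
42: 7
39: 6
38: 5
28: 4
8: 3
5: 2
4: 1
1: 0
Sum: 9 + 8 + 7 + 6 + 5 + 4 + 3 + 2 + 1 + 0 = 45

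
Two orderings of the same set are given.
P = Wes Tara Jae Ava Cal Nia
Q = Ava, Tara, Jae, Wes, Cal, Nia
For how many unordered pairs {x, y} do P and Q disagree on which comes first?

Disagreeing pairs: 5

Assign each item its position (1..6) in the first ordering, then rewrite the second ordering as that position sequence:
positions: Wes→1, Tara→2, Jae→3, Ava→4, Cal→5, Nia→6
second ordering as positions: [4, 2, 3, 1, 5, 6]
Discordant pairs = inversions in this position sequence.
4: 2, 3, 1 → 3
2: 1 → 1
3: 1 → 1
1: 0
5: 0
6: 0
Total: 3 + 1 + 1 + 0 + 0 + 0 = 5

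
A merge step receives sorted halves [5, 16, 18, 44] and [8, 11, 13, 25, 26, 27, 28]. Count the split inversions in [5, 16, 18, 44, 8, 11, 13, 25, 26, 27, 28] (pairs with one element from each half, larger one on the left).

13 split inversions

Count, for every r in R, how many entries of L exceed r:
r = 8: 16, 18, 44 → 3
r = 11: 16, 18, 44 → 3
r = 13: 16, 18, 44 → 3
r = 25: 44 → 1
r = 26: 44 → 1
r = 27: 44 → 1
r = 28: 44 → 1
Cross-inversions: 3 + 3 + 3 + 1 + 1 + 1 + 1 = 13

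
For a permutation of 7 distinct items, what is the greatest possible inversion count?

A reversed (strictly descending) arrangement makes every pair an inversion, giving C(7, 2) inversions.
C(7, 2) = 7·6/2 = 21

There are 21 inversions.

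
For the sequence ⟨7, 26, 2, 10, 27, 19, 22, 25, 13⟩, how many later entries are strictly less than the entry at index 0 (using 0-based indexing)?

1 such element

The element at index 0 is 7.
Elements after it: 26, 2, 10, 27, 19, 22, 25, 13
Those smaller than 7: 2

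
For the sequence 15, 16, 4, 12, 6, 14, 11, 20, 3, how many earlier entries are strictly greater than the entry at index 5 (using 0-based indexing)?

2 such elements

The element at index 5 is 14.
Elements before it: 15, 16, 4, 12, 6
Those larger than 14: 15, 16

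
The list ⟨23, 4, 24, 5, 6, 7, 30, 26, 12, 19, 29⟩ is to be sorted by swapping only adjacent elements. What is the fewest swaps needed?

17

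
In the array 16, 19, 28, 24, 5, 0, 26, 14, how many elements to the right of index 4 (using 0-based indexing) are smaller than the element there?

The element at index 4 is 5.
Elements after it: 0, 26, 14
Those smaller than 5: 0

1 such element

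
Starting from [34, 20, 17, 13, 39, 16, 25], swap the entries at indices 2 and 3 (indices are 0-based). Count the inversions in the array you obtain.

11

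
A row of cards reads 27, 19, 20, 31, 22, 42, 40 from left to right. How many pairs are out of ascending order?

Inversion pairs (indices are 0-based):
(0,1): 27 > 19
(0,2): 27 > 20
(0,4): 27 > 22
(3,4): 31 > 22
(5,6): 42 > 40
That's 5 pairs.

5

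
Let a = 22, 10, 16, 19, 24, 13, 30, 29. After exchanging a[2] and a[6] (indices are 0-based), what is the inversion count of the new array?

13

Positions 2 and 6 hold 16 and 30; after swapping, the array is [22, 10, 30, 19, 24, 13, 16, 29].
Sweep left to right; for each value list the smaller values that follow it:
22: 4
10: 0
30: 5
19: 2
24: 2
13: 0
16: 0
29: 0
Sum: 4 + 0 + 5 + 2 + 2 + 0 + 0 + 0 = 13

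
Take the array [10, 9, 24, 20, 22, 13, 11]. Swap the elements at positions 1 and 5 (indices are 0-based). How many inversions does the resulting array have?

11

Positions 1 and 5 hold 9 and 13; after swapping, the array is [10, 13, 24, 20, 22, 9, 11].
Sweep left to right; for each value list the smaller values that follow it:
10 → 9 → 1
13 → 9, 11 → 2
24 → 20, 22, 9, 11 → 4
20 → 9, 11 → 2
22 → 9, 11 → 2
9 → none → 0
11 → none → 0
Sum: 1 + 2 + 4 + 2 + 2 + 0 + 0 = 11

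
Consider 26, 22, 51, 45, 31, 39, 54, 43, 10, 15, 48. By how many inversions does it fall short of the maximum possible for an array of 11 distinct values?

28

Maximum inversions for 11 distinct elements is C(11, 2) = 11·10/2 = 55.
Current inversions — for each element, count later smaller elements:
26: 3
22: 2
51: 7
45: 5
31: 2
39: 2
54: 4
43: 2
10: 0
15: 0
48: 0
Current total: 3 + 2 + 7 + 5 + 2 + 2 + 4 + 2 + 0 + 0 + 0 = 27
Shortfall: 55 − 27 = 28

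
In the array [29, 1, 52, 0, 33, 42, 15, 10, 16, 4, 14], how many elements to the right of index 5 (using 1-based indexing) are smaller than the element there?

The element at index 5 is 33.
Elements after it: 42, 15, 10, 16, 4, 14
Those smaller than 33: 15, 10, 16, 4, 14

5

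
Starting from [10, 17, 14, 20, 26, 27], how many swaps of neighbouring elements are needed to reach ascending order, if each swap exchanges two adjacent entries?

Each adjacent swap fixes exactly one inversion, so the minimum swap count equals the number of inversions.
Count inversions — for each element, later elements that are smaller:
10: none → 0
17: 14 → 1
14: none → 0
20: none → 0
26: none → 0
27: none → 0
Total inversions: 0 + 1 + 0 + 0 + 0 + 0 = 1

1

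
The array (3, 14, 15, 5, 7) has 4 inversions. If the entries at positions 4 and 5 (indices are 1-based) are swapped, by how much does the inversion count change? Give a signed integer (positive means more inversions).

+1

Positions 4 and 5 hold 5 and 7; after swapping, the array is [3, 14, 15, 7, 5].
For each element, count later entries that are smaller:
3 → none → 0
14 → 7, 5 → 2
15 → 7, 5 → 2
7 → 5 → 1
5 → none → 0
Sum: 0 + 2 + 2 + 1 + 0 = 5
Change: 5 − 4 = +1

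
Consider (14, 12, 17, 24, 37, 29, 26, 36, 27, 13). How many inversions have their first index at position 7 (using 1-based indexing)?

The element at index 7 is 26.
Elements after it: 36, 27, 13
Those smaller than 26: 13

1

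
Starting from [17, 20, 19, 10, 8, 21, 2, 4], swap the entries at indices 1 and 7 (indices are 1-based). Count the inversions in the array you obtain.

Positions 1 and 7 hold 17 and 2; after swapping, the array is [2, 20, 19, 10, 8, 21, 17, 4].
For each element, count later entries that are smaller:
2: 0
20: 5
19: 4
10: 2
8: 1
21: 2
17: 1
4: 0
Sum: 0 + 5 + 4 + 2 + 1 + 2 + 1 + 0 = 15

15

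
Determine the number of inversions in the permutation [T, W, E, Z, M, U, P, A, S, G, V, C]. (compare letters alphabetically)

Sweep left to right; for each value list the smaller values that follow it:
T → E, M, P, A, S, G, C → 7
W → E, M, U, P, A, S, G, V, C → 9
E → A, C → 2
Z → M, U, P, A, S, G, V, C → 8
M → A, G, C → 3
U → P, A, S, G, C → 5
P → A, G, C → 3
A → none → 0
S → G, C → 2
G → C → 1
V → C → 1
C → none → 0
Sum: 7 + 9 + 2 + 8 + 3 + 5 + 3 + 0 + 2 + 1 + 1 + 0 = 41

Inversions: 41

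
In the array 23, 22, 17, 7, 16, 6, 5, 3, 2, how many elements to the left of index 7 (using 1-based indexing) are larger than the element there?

6 such elements

The element at index 7 is 5.
Elements before it: 23, 22, 17, 7, 16, 6
Those larger than 5: 23, 22, 17, 7, 16, 6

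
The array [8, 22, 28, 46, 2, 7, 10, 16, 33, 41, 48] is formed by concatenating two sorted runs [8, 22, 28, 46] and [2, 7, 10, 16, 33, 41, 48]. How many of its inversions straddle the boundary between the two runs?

Take each right-half value and tally the left-half values above it:
r = 2: 8, 22, 28, 46 → 4
r = 7: 8, 22, 28, 46 → 4
r = 10: 22, 28, 46 → 3
r = 16: 22, 28, 46 → 3
r = 33: 46 → 1
r = 41: 46 → 1
r = 48: none → 0
Cross-inversions: 4 + 4 + 3 + 3 + 1 + 1 + 0 = 16

16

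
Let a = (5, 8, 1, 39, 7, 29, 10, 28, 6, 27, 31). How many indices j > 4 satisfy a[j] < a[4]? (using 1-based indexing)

The element at index 4 is 39.
Elements after it: 7, 29, 10, 28, 6, 27, 31
Those smaller than 39: 7, 29, 10, 28, 6, 27, 31

7 such elements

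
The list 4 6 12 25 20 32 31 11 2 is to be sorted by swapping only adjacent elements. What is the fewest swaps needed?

Each adjacent swap fixes exactly one inversion, so the minimum swap count equals the number of inversions.
Count inversions — for each element, later elements that are smaller:
4: 2 → 1
6: 2 → 1
12: 11, 2 → 2
25: 20, 11, 2 → 3
20: 11, 2 → 2
32: 31, 11, 2 → 3
31: 11, 2 → 2
11: 2 → 1
2: none → 0
Total inversions: 1 + 1 + 2 + 3 + 2 + 3 + 2 + 1 + 0 = 15

15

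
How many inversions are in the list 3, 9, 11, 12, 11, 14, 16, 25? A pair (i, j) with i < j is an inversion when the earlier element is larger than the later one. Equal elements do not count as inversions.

1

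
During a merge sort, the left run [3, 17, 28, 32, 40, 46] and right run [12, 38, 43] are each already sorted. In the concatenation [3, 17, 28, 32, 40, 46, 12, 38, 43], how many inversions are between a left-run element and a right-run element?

Take each right-half value and tally the left-half values above it:
r = 12: 17, 28, 32, 40, 46 → 5
r = 38: 40, 46 → 2
r = 43: 46 → 1
Cross-inversions: 5 + 2 + 1 = 8

8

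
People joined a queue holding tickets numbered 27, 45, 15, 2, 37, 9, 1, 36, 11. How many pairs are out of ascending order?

Sweep left to right; for each value list the smaller values that follow it:
27: 5
45: 7
15: 4
2: 1
37: 4
9: 1
1: 0
36: 1
11: 0
Sum: 5 + 7 + 4 + 1 + 4 + 1 + 0 + 1 + 0 = 23

23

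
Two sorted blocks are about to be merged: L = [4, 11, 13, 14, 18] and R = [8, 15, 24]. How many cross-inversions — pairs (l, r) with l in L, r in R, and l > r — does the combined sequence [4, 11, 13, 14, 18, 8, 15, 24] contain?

5

Count, for every r in R, how many entries of L exceed r:
r = 8: 11, 13, 14, 18 → 4
r = 15: 18 → 1
r = 24: none → 0
Cross-inversions: 4 + 1 + 0 = 5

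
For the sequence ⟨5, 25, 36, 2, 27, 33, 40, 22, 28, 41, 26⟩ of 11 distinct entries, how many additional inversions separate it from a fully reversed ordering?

Maximum inversions for 11 distinct elements is C(11, 2) = 11·10/2 = 55.
Current inversions — for each element, count later smaller elements:
5: 1
25: 2
36: 6
2: 0
27: 2
33: 3
40: 3
22: 0
28: 1
41: 1
26: 0
Current total: 1 + 2 + 6 + 0 + 2 + 3 + 3 + 0 + 1 + 1 + 0 = 19
Shortfall: 55 − 19 = 36

36 inversions short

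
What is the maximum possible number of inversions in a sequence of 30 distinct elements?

The maximum occurs when the array is in strictly decreasing order: every one of the C(30, 2) pairs is inverted.
C(30, 2) = 30·29/2 = 435

435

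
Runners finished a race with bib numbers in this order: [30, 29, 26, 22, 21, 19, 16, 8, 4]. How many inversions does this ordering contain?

Count, for each position, how many later elements it exceeds:
30: 8
29: 7
26: 6
22: 5
21: 4
19: 3
16: 2
8: 1
4: 0
Sum: 8 + 7 + 6 + 5 + 4 + 3 + 2 + 1 + 0 = 36

36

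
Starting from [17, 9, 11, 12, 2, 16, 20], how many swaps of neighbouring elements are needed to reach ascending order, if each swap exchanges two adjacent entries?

Minimum adjacent swaps = number of inversions (each swap of adjacent out-of-order elements removes one inversion and no swap can remove more).
Count inversions — for each element, later elements that are smaller:
17: 9, 11, 12, 2, 16 → 5
9: 2 → 1
11: 2 → 1
12: 2 → 1
2: none → 0
16: none → 0
20: none → 0
Total inversions: 5 + 1 + 1 + 1 + 0 + 0 + 0 = 8

8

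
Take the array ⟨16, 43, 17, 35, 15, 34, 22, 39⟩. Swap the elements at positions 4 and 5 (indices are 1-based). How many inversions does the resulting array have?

Positions 4 and 5 hold 35 and 15; after swapping, the array is [16, 43, 17, 15, 35, 34, 22, 39].
Count, for each position, how many later elements it exceeds:
16 → 15 → 1
43 → 17, 15, 35, 34, 22, 39 → 6
17 → 15 → 1
15 → none → 0
35 → 34, 22 → 2
34 → 22 → 1
22 → none → 0
39 → none → 0
Sum: 1 + 6 + 1 + 0 + 2 + 1 + 0 + 0 = 11

11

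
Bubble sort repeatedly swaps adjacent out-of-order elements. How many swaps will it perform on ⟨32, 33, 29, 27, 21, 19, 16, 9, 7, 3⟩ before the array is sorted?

44

Minimum adjacent swaps = number of inversions (each swap of adjacent out-of-order elements removes one inversion and no swap can remove more).
Count inversions — for each element, later elements that are smaller:
32: 29, 27, 21, 19, 16, 9, 7, 3 → 8
33: 29, 27, 21, 19, 16, 9, 7, 3 → 8
29: 27, 21, 19, 16, 9, 7, 3 → 7
27: 21, 19, 16, 9, 7, 3 → 6
21: 19, 16, 9, 7, 3 → 5
19: 16, 9, 7, 3 → 4
16: 9, 7, 3 → 3
9: 7, 3 → 2
7: 3 → 1
3: none → 0
Total inversions: 8 + 8 + 7 + 6 + 5 + 4 + 3 + 2 + 1 + 0 = 44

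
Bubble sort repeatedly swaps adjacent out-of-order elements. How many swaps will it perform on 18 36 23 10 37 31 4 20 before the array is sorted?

The minimum number of adjacent swaps to sort an array equals its inversion count, since every such swap removes exactly one inversion.
Count inversions — for each element, later elements that are smaller:
18: 10, 4 → 2
36: 23, 10, 31, 4, 20 → 5
23: 10, 4, 20 → 3
10: 4 → 1
37: 31, 4, 20 → 3
31: 4, 20 → 2
4: none → 0
20: none → 0
Total inversions: 2 + 5 + 3 + 1 + 3 + 2 + 0 + 0 = 16

16 swaps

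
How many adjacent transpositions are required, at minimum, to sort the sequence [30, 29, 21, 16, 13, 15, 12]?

Minimum adjacent swaps = number of inversions (each swap of adjacent out-of-order elements removes one inversion and no swap can remove more).
Count inversions — for each element, later elements that are smaller:
30: 29, 21, 16, 13, 15, 12 → 6
29: 21, 16, 13, 15, 12 → 5
21: 16, 13, 15, 12 → 4
16: 13, 15, 12 → 3
13: 12 → 1
15: 12 → 1
12: none → 0
Total inversions: 6 + 5 + 4 + 3 + 1 + 1 + 0 = 20

Swaps: 20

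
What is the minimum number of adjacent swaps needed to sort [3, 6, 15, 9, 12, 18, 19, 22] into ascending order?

2

The minimum number of adjacent swaps to sort an array equals its inversion count, since every such swap removes exactly one inversion.
Count inversions — for each element, later elements that are smaller:
3: none → 0
6: none → 0
15: 9, 12 → 2
9: none → 0
12: none → 0
18: none → 0
19: none → 0
22: none → 0
Total inversions: 0 + 0 + 2 + 0 + 0 + 0 + 0 + 0 = 2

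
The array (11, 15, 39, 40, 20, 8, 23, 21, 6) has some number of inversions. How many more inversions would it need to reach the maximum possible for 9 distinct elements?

Maximum inversions for 9 distinct elements is C(9, 2) = 9·8/2 = 36.
Current inversions — for each element, count later smaller elements:
11: 2
15: 2
39: 5
40: 5
20: 2
8: 1
23: 2
21: 1
6: 0
Current total: 2 + 2 + 5 + 5 + 2 + 1 + 2 + 1 + 0 = 20
Shortfall: 36 − 20 = 16

16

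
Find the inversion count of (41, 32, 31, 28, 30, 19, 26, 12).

Sweep left to right; for each value list the smaller values that follow it:
41 → 32, 31, 28, 30, 19, 26, 12 → 7
32 → 31, 28, 30, 19, 26, 12 → 6
31 → 28, 30, 19, 26, 12 → 5
28 → 19, 26, 12 → 3
30 → 19, 26, 12 → 3
19 → 12 → 1
26 → 12 → 1
12 → none → 0
Sum: 7 + 6 + 5 + 3 + 3 + 1 + 1 + 0 = 26

26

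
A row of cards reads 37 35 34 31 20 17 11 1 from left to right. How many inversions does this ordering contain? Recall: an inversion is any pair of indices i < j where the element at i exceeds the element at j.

28

For each element, count later entries that are smaller:
37: 7
35: 6
34: 5
31: 4
20: 3
17: 2
11: 1
1: 0
Sum: 7 + 6 + 5 + 4 + 3 + 2 + 1 + 0 = 28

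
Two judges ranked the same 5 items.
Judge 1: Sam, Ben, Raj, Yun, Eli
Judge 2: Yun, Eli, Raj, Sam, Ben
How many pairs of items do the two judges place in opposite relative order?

8 discordant pairs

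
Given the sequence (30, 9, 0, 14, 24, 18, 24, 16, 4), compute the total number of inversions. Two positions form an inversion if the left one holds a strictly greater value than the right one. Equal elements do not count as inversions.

There are 19 inversions.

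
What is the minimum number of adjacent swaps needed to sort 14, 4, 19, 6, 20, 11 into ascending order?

The minimum number of adjacent swaps to sort an array equals its inversion count, since every such swap removes exactly one inversion.
Count inversions — for each element, later elements that are smaller:
14: 4, 6, 11 → 3
4: none → 0
19: 6, 11 → 2
6: none → 0
20: 11 → 1
11: none → 0
Total inversions: 3 + 0 + 2 + 0 + 1 + 0 = 6

6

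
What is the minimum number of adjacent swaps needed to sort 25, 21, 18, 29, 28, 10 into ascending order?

Each adjacent swap fixes exactly one inversion, so the minimum swap count equals the number of inversions.
Count inversions — for each element, later elements that are smaller:
25: 21, 18, 10 → 3
21: 18, 10 → 2
18: 10 → 1
29: 28, 10 → 2
28: 10 → 1
10: none → 0
Total inversions: 3 + 2 + 1 + 2 + 1 + 0 = 9

9 adjacent swaps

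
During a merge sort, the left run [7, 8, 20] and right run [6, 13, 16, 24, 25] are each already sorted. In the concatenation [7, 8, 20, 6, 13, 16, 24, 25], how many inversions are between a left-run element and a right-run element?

5

For each element r of the right run, count left-run elements greater than r:
r = 6: 7, 8, 20 → 3
r = 13: 20 → 1
r = 16: 20 → 1
r = 24: none → 0
r = 25: none → 0
Cross-inversions: 3 + 1 + 1 + 0 + 0 = 5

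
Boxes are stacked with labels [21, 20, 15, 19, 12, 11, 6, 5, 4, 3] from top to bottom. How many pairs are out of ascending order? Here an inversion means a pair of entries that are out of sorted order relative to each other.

44 inversions

Count, for each position, how many later elements it exceeds:
21 → 20, 15, 19, 12, 11, 6, 5, 4, 3 → 9
20 → 15, 19, 12, 11, 6, 5, 4, 3 → 8
15 → 12, 11, 6, 5, 4, 3 → 6
19 → 12, 11, 6, 5, 4, 3 → 6
12 → 11, 6, 5, 4, 3 → 5
11 → 6, 5, 4, 3 → 4
6 → 5, 4, 3 → 3
5 → 4, 3 → 2
4 → 3 → 1
3 → none → 0
Sum: 9 + 8 + 6 + 6 + 5 + 4 + 3 + 2 + 1 + 0 = 44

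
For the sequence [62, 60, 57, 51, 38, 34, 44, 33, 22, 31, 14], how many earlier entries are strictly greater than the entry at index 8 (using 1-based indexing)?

The element at index 8 is 33.
Elements before it: 62, 60, 57, 51, 38, 34, 44
Those larger than 33: 62, 60, 57, 51, 38, 34, 44

7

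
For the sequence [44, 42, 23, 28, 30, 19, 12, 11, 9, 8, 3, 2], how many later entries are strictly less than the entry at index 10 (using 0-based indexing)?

The element at index 10 is 3.
Elements after it: 2
Those smaller than 3: 2

1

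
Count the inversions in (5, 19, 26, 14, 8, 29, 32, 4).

12 inversions

Count, for each position, how many later elements it exceeds:
5: 1
19: 3
26: 3
14: 2
8: 1
29: 1
32: 1
4: 0
Sum: 1 + 3 + 3 + 2 + 1 + 1 + 1 + 0 = 12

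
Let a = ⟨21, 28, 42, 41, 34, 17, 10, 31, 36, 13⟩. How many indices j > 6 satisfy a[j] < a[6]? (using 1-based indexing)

The element at index 6 is 17.
Elements after it: 10, 31, 36, 13
Those smaller than 17: 10, 13

2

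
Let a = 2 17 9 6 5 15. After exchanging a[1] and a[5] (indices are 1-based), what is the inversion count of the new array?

Positions 1 and 5 hold 2 and 5; after swapping, the array is [5, 17, 9, 6, 2, 15].
For each element, count later entries that are smaller:
5 → 2 → 1
17 → 9, 6, 2, 15 → 4
9 → 6, 2 → 2
6 → 2 → 1
2 → none → 0
15 → none → 0
Sum: 1 + 4 + 2 + 1 + 0 + 0 = 8

8 inversions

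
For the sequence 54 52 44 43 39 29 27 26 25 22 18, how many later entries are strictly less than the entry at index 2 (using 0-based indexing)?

8

The element at index 2 is 44.
Elements after it: 43, 39, 29, 27, 26, 25, 22, 18
Those smaller than 44: 43, 39, 29, 27, 26, 25, 22, 18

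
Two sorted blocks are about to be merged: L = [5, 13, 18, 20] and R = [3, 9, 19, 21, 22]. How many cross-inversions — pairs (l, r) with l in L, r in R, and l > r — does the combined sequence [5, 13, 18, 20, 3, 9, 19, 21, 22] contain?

Count, for every r in R, how many entries of L exceed r:
r = 3: 5, 13, 18, 20 → 4
r = 9: 13, 18, 20 → 3
r = 19: 20 → 1
r = 21: none → 0
r = 22: none → 0
Cross-inversions: 4 + 3 + 1 + 0 + 0 = 8

There are 8 split inversions.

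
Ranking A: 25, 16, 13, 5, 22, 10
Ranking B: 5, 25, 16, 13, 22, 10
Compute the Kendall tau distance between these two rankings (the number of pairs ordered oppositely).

Assign each item its position (1..6) in the first ordering, then rewrite the second ordering as that position sequence:
positions: 25→1, 16→2, 13→3, 5→4, 22→5, 10→6
second ordering as positions: [4, 1, 2, 3, 5, 6]
Discordant pairs = inversions in this position sequence.
4: 1, 2, 3 → 3
1: 0
2: 0
3: 0
5: 0
6: 0
Total: 3 + 0 + 0 + 0 + 0 + 0 = 3

3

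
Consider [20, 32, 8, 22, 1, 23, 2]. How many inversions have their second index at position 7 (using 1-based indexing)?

5 such elements

The element at index 7 is 2.
Elements before it: 20, 32, 8, 22, 1, 23
Those larger than 2: 20, 32, 8, 22, 23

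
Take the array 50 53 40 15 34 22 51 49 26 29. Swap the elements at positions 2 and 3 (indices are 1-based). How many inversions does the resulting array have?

Positions 2 and 3 hold 53 and 40; after swapping, the array is [50, 40, 53, 15, 34, 22, 51, 49, 26, 29].
Element-by-element contributions:
50 → 40, 15, 34, 22, 49, 26, 29 → 7
40 → 15, 34, 22, 26, 29 → 5
53 → 15, 34, 22, 51, 49, 26, 29 → 7
15 → none → 0
34 → 22, 26, 29 → 3
22 → none → 0
51 → 49, 26, 29 → 3
49 → 26, 29 → 2
26 → none → 0
29 → none → 0
Sum: 7 + 5 + 7 + 0 + 3 + 0 + 3 + 2 + 0 + 0 = 27

There are 27 inversions.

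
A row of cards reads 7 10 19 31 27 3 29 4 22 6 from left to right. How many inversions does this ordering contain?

There are 23 out-of-order pairs.

Count, for each position, how many later elements it exceeds:
7 → 3, 4, 6 → 3
10 → 3, 4, 6 → 3
19 → 3, 4, 6 → 3
31 → 27, 3, 29, 4, 22, 6 → 6
27 → 3, 4, 22, 6 → 4
3 → none → 0
29 → 4, 22, 6 → 3
4 → none → 0
22 → 6 → 1
6 → none → 0
Sum: 3 + 3 + 3 + 6 + 4 + 0 + 3 + 0 + 1 + 0 = 23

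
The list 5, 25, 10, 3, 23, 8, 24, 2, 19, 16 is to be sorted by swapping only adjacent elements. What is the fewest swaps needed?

23

The minimum number of adjacent swaps to sort an array equals its inversion count, since every such swap removes exactly one inversion.
Count inversions — for each element, later elements that are smaller:
5: 3, 2 → 2
25: 10, 3, 23, 8, 24, 2, 19, 16 → 8
10: 3, 8, 2 → 3
3: 2 → 1
23: 8, 2, 19, 16 → 4
8: 2 → 1
24: 2, 19, 16 → 3
2: none → 0
19: 16 → 1
16: none → 0
Total inversions: 2 + 8 + 3 + 1 + 4 + 1 + 3 + 0 + 1 + 0 = 23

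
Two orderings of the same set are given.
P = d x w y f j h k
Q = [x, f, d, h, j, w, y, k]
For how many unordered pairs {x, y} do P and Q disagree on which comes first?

9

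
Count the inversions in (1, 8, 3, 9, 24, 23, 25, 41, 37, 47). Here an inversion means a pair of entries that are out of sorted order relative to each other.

3 out-of-order pairs

For each element, count later entries that are smaller:
1: 0
8: 1
3: 0
9: 0
24: 1
23: 0
25: 0
41: 1
37: 0
47: 0
Sum: 0 + 1 + 0 + 0 + 1 + 0 + 0 + 1 + 0 + 0 = 3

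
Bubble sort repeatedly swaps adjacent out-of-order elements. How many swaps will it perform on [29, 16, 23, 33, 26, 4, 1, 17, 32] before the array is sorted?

Minimum adjacent swaps = number of inversions (each swap of adjacent out-of-order elements removes one inversion and no swap can remove more).
Count inversions — for each element, later elements that are smaller:
29: 16, 23, 26, 4, 1, 17 → 6
16: 4, 1 → 2
23: 4, 1, 17 → 3
33: 26, 4, 1, 17, 32 → 5
26: 4, 1, 17 → 3
4: 1 → 1
1: none → 0
17: none → 0
32: none → 0
Total inversions: 6 + 2 + 3 + 5 + 3 + 1 + 0 + 0 + 0 = 20

20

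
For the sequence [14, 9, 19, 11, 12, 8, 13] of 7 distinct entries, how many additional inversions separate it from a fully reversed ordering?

9

Maximum inversions for 7 distinct elements is C(7, 2) = 7·6/2 = 21.
Current inversions — for each element, count later smaller elements:
14: 5
9: 1
19: 4
11: 1
12: 1
8: 0
13: 0
Current total: 5 + 1 + 4 + 1 + 1 + 0 + 0 = 12
Shortfall: 21 − 12 = 9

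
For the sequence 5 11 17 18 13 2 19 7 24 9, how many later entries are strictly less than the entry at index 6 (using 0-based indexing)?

The element at index 6 is 19.
Elements after it: 7, 24, 9
Those smaller than 19: 7, 9

2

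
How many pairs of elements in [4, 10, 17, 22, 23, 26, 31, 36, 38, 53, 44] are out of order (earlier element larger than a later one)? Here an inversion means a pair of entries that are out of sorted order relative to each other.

1

Sweep left to right; for each value list the smaller values that follow it:
4 → none → 0
10 → none → 0
17 → none → 0
22 → none → 0
23 → none → 0
26 → none → 0
31 → none → 0
36 → none → 0
38 → none → 0
53 → 44 → 1
44 → none → 0
Sum: 0 + 0 + 0 + 0 + 0 + 0 + 0 + 0 + 0 + 1 + 0 = 1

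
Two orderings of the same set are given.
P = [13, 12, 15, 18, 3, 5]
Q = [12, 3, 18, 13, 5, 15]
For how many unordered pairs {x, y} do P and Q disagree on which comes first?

There are 7 disagreeing pairs.

Assign each item its position (1..6) in the first ordering, then rewrite the second ordering as that position sequence:
positions: 13→1, 12→2, 15→3, 18→4, 3→5, 5→6
second ordering as positions: [2, 5, 4, 1, 6, 3]
Discordant pairs = inversions in this position sequence.
2: 1 → 1
5: 4, 1, 3 → 3
4: 1, 3 → 2
1: 0
6: 3 → 1
3: 0
Total: 1 + 3 + 2 + 0 + 1 + 0 = 7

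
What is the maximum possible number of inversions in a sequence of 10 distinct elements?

There are 45 inversions.

A reversed (strictly descending) arrangement makes every pair an inversion, giving C(10, 2) inversions.
C(10, 2) = 10·9/2 = 45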